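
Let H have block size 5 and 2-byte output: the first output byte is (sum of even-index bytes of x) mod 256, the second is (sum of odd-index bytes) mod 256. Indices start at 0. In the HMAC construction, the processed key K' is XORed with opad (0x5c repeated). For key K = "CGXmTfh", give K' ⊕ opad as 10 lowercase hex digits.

0b465c5c5c

Key "CGXmTfh" = 43 47 58 6d 54 66 68 is 7 bytes > B = 5, so hash it first: H(key) = 57 1a, then zero-pad to 5 bytes: K' = 57 1a 00 00 00.
XOR each byte with 0x5c: 57⊕5c=0b, 1a⊕5c=46, 00⊕5c=5c, 00⊕5c=5c, 00⊕5c=5c.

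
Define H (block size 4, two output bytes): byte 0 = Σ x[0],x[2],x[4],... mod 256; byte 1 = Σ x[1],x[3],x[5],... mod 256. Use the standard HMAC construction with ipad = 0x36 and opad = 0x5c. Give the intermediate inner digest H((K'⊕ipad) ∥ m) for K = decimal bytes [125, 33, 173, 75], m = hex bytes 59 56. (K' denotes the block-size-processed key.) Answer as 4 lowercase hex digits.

Key decimal bytes [125, 33, 173, 75] = 7d 21 ad 4b is exactly B = 4 bytes: K' = 7d 21 ad 4b.
K' ⊕ ipad = 4b 17 9b 7d.
Inner input = 4b 17 9b 7d ∥ 59 56.
Inner hash: even-index sum = 319 mod 256 = 63; odd-index sum = 234 mod 256 = 234 → 3f ea.

3fea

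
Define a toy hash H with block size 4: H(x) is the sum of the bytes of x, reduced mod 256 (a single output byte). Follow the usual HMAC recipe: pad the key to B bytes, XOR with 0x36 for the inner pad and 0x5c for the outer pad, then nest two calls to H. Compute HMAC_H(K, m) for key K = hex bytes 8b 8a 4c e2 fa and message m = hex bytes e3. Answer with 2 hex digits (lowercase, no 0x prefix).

Key hex bytes 8b 8a 4c e2 fa is 5 bytes > B = 4, so hash it first: H(key) = 3d, then zero-pad to 4 bytes: K' = 3d 00 00 00.
K' ⊕ ipad = 0b 36 36 36.  K' ⊕ opad = 61 5c 5c 5c.
Inner input = (K'⊕ipad) ∥ m = 0b 36 36 36 ∥ e3.
Inner hash: sum = 11+54+54+54+227 = 400; mod 256 = 144 → 90.
Outer input = (K'⊕opad) ∥ inner = 61 5c 5c 5c ∥ 90.
Outer hash (tag): sum = 97+92+92+92+144 = 517; mod 256 = 5 → 05.

05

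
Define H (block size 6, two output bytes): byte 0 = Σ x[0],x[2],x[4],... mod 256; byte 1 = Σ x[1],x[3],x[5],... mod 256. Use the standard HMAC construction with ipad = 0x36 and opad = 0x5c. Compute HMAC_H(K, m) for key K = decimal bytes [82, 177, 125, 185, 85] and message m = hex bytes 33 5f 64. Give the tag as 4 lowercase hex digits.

Key decimal bytes [82, 177, 125, 185, 85] = 52 b1 7d b9 55 is 5 bytes ≤ B = 6; zero-pad to 6 bytes: K' = 52 b1 7d b9 55 00.
K' ⊕ ipad = 64 87 4b 8f 63 36.  K' ⊕ opad = 0e ed 21 e5 09 5c.
Inner input = (K'⊕ipad) ∥ m = 64 87 4b 8f 63 36 ∥ 33 5f 64.
Inner hash: even-index sum = 425 mod 256 = 169; odd-index sum = 427 mod 256 = 171 → a9 ab.
Outer input = (K'⊕opad) ∥ inner = 0e ed 21 e5 09 5c ∥ a9 ab.
Outer hash (tag): even-index sum = 225 mod 256 = 225; odd-index sum = 729 mod 256 = 217 → e1 d9.

e1d9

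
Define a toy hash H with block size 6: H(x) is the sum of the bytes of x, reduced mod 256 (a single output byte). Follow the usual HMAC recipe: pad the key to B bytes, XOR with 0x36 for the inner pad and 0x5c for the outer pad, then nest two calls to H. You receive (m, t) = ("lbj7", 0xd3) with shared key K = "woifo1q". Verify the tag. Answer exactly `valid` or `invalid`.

valid

Key "woifo1q" = 77 6f 69 66 6f 31 71 is 7 bytes > B = 6, so hash it first: H(key) = c6, then zero-pad to 6 bytes: K' = c6 00 00 00 00 00.
K' ⊕ ipad = f0 36 36 36 36 36; K' ⊕ opad = 9a 5c 5c 5c 5c 5c.
Inner hash: sum = 240+54+54+54+54+54+108+98+106+55 = 877; mod 256 = 109 → 6d.
Outer hash (recomputed tag): sum = 154+92+92+92+92+92+109 = 723; mod 256 = 211 → d3.
Recomputed tag = d3; claimed = d3 → match.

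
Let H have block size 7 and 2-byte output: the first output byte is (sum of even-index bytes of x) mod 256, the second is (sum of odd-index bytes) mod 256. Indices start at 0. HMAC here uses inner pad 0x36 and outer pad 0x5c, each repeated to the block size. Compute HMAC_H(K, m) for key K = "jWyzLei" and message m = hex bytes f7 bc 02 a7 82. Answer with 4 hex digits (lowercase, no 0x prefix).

1b51

Key "jWyzLei" = 6a 57 79 7a 4c 65 69 is exactly B = 7 bytes: K' = 6a 57 79 7a 4c 65 69.
K' ⊕ ipad = 5c 61 4f 4c 7a 53 5f.  K' ⊕ opad = 36 0b 25 26 10 39 35.
Inner input = (K'⊕ipad) ∥ m = 5c 61 4f 4c 7a 53 5f ∥ f7 bc 02 a7 82.
Inner hash: even-index sum = 743 mod 256 = 231; odd-index sum = 635 mod 256 = 123 → e7 7b.
Outer input = (K'⊕opad) ∥ inner = 36 0b 25 26 10 39 35 ∥ e7 7b.
Outer hash (tag): even-index sum = 283 mod 256 = 27; odd-index sum = 337 mod 256 = 81 → 1b 51.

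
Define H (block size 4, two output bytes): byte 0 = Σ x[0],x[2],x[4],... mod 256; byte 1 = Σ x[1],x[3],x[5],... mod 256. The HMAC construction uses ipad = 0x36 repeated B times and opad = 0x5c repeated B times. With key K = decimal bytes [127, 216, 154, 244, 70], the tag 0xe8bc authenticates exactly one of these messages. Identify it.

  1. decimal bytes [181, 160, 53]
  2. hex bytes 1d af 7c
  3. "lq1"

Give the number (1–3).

Key decimal bytes [127, 216, 154, 244, 70] = 7f d8 9a f4 46 is 5 bytes > B = 4, so hash it first: H(key) = 5f cc, then zero-pad to 4 bytes: K' = 5f cc 00 00.
K' ⊕ ipad = 69 fa 36 36; K' ⊕ opad = 03 90 5c 5c.
m1: inner = H(69 fa 36 36 b5 a0 35) = 89 d0; tag = H(03 90 5c 5c 89 d0) = e8bc ← matches
m2: inner = H(69 fa 36 36 1d af 7c) = 38 df; tag = H(03 90 5c 5c 38 df) = 97cb
m3: inner = H(69 fa 36 36 6c 71 31) = 3c a1; tag = H(03 90 5c 5c 3c a1) = 9b8d

1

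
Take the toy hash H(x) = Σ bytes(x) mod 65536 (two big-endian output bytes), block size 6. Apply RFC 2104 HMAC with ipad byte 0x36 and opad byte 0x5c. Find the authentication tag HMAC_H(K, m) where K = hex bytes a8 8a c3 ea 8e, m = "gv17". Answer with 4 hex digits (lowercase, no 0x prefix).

Key hex bytes a8 8a c3 ea 8e is 5 bytes ≤ B = 6; zero-pad to 6 bytes: K' = a8 8a c3 ea 8e 00.
K' ⊕ ipad = 9e bc f5 dc b8 36.  K' ⊕ opad = f4 d6 9f b6 d2 5c.
Inner input = (K'⊕ipad) ∥ m = 9e bc f5 dc b8 36 ∥ 67 76 31 37.
Inner hash: sum = 158+188+245+220+184+54+103+118+49+55 = 1374 → 05 5e.
Outer input = (K'⊕opad) ∥ inner = f4 d6 9f b6 d2 5c ∥ 05 5e.
Outer hash (tag): sum = 244+214+159+182+210+92+5+94 = 1200 → 04 b0.

04b0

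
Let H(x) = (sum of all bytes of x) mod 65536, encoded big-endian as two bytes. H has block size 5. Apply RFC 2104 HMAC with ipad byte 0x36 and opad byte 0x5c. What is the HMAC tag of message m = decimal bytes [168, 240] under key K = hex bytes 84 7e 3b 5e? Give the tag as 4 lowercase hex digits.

Key hex bytes 84 7e 3b 5e is 4 bytes ≤ B = 5; zero-pad to 5 bytes: K' = 84 7e 3b 5e 00.
K' ⊕ ipad = b2 48 0d 68 36.  K' ⊕ opad = d8 22 67 02 5c.
Inner input = (K'⊕ipad) ∥ m = b2 48 0d 68 36 ∥ a8 f0.
Inner hash: sum = 178+72+13+104+54+168+240 = 829 → 03 3d.
Outer input = (K'⊕opad) ∥ inner = d8 22 67 02 5c ∥ 03 3d.
Outer hash (tag): sum = 216+34+103+2+92+3+61 = 511 → 01 ff.

01ff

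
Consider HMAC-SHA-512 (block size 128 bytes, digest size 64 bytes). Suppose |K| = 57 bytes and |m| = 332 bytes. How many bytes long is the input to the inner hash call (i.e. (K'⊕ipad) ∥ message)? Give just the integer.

460

Key is 57 ≤ 128 bytes, zero-padded: |K'| = 128.
Inner input = (K'⊕ipad) ∥ m → 128 + 332 = 460 bytes.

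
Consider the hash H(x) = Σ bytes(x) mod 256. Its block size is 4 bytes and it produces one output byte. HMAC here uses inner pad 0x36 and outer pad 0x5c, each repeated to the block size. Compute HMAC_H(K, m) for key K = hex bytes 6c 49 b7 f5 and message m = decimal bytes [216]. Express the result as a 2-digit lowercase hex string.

Key hex bytes 6c 49 b7 f5 is exactly B = 4 bytes: K' = 6c 49 b7 f5.
K' ⊕ ipad = 5a 7f 81 c3.  K' ⊕ opad = 30 15 eb a9.
Inner input = (K'⊕ipad) ∥ m = 5a 7f 81 c3 ∥ d8.
Inner hash: sum = 90+127+129+195+216 = 757; mod 256 = 245 → f5.
Outer input = (K'⊕opad) ∥ inner = 30 15 eb a9 ∥ f5.
Outer hash (tag): sum = 48+21+235+169+245 = 718; mod 256 = 206 → ce.

ce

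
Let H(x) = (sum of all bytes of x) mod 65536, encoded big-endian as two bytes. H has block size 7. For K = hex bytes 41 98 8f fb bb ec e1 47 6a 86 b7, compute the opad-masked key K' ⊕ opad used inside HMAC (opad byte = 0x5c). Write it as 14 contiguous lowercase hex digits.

5a855c5c5c5c5c

Key hex bytes 41 98 8f fb bb ec e1 47 6a 86 b7 is 11 bytes > B = 7, so hash it first: H(key) = 06 d9, then zero-pad to 7 bytes: K' = 06 d9 00 00 00 00 00.
XOR each byte with 0x5c: 06⊕5c=5a, d9⊕5c=85, 00⊕5c=5c, 00⊕5c=5c, 00⊕5c=5c, 00⊕5c=5c, 00⊕5c=5c.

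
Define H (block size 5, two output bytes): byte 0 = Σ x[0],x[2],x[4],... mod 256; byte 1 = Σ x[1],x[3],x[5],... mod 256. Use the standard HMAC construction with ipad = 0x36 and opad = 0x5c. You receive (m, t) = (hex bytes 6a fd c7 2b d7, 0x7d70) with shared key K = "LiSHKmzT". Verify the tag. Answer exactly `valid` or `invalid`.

Key "LiSHKmzT" = 4c 69 53 48 4b 6d 7a 54 is 8 bytes > B = 5, so hash it first: H(key) = 64 72, then zero-pad to 5 bytes: K' = 64 72 00 00 00.
K' ⊕ ipad = 52 44 36 36 36; K' ⊕ opad = 38 2e 5c 5c 5c.
Inner hash: even-index sum = 486 mod 256 = 230; odd-index sum = 642 mod 256 = 130 → e6 82.
Outer hash (recomputed tag): even-index sum = 370 mod 256 = 114; odd-index sum = 368 mod 256 = 112 → 72 70.
Recomputed tag = 7270; claimed = 7d70 → mismatch.

invalid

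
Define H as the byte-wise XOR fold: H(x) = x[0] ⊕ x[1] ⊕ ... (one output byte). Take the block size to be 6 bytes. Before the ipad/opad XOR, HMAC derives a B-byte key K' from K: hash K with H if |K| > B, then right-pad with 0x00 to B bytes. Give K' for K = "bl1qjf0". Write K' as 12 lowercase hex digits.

|K| = 7 > B = 6, so first hash the key.
H(K): XOR 62⊕6c⊕31⊕71⊕6a⊕66⊕30 = 72.
Zero-pad H(K) = 72 to 6 bytes: K' = 72 00 00 00 00 00.

720000000000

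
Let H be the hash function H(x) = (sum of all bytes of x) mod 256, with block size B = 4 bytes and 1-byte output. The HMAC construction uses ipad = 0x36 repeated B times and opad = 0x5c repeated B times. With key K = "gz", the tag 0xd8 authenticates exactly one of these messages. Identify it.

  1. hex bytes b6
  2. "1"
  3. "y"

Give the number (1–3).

Key "gz" = 67 7a is 2 bytes ≤ B = 4; zero-pad to 4 bytes: K' = 67 7a 00 00.
K' ⊕ ipad = 51 4c 36 36; K' ⊕ opad = 3b 26 5c 5c.
m1: inner = H(51 4c 36 36 b6) = bf; tag = H(3b 26 5c 5c bf) = d8 ← matches
m2: inner = H(51 4c 36 36 31) = 3a; tag = H(3b 26 5c 5c 3a) = 53
m3: inner = H(51 4c 36 36 79) = 82; tag = H(3b 26 5c 5c 82) = 9b

1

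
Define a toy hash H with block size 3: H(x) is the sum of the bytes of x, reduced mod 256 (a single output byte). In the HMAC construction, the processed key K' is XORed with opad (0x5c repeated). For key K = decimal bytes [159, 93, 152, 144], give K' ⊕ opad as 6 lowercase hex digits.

785c5c

Key decimal bytes [159, 93, 152, 144] = 9f 5d 98 90 is 4 bytes > B = 3, so hash it first: H(key) = 24, then zero-pad to 3 bytes: K' = 24 00 00.
XOR each byte with 0x5c: 24⊕5c=78, 00⊕5c=5c, 00⊕5c=5c.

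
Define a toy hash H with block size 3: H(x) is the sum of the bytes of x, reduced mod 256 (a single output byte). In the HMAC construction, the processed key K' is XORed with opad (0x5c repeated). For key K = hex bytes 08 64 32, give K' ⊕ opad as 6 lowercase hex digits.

Key hex bytes 08 64 32 is exactly B = 3 bytes: K' = 08 64 32.
XOR each byte with 0x5c: 08⊕5c=54, 64⊕5c=38, 32⊕5c=6e.

54386e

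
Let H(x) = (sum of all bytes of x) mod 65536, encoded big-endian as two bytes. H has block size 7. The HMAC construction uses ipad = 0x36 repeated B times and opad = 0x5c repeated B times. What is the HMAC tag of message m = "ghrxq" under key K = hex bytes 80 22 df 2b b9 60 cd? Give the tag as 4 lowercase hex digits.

Key hex bytes 80 22 df 2b b9 60 cd is exactly B = 7 bytes: K' = 80 22 df 2b b9 60 cd.
K' ⊕ ipad = b6 14 e9 1d 8f 56 fb.  K' ⊕ opad = dc 7e 83 77 e5 3c 91.
Inner input = (K'⊕ipad) ∥ m = b6 14 e9 1d 8f 56 fb ∥ 67 68 72 78 71.
Inner hash: sum = 182+20+233+29+143+86+251+103+104+114+120+113 = 1498 → 05 da.
Outer input = (K'⊕opad) ∥ inner = dc 7e 83 77 e5 3c 91 ∥ 05 da.
Outer hash (tag): sum = 220+126+131+119+229+60+145+5+218 = 1253 → 04 e5.

04e5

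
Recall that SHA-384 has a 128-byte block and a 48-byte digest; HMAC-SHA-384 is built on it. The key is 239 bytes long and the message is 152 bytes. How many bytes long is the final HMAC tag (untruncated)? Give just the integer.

The tag is one SHA-384 digest: 48 bytes.

48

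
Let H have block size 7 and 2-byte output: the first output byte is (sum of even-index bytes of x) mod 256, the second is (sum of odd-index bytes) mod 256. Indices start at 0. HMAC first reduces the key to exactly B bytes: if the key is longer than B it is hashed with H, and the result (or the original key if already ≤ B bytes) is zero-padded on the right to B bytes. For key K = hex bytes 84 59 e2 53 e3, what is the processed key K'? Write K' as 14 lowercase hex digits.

Key hex bytes 84 59 e2 53 e3 is 5 bytes ≤ B = 7; zero-pad to 7 bytes: K' = 84 59 e2 53 e3 00 00.

8459e253e30000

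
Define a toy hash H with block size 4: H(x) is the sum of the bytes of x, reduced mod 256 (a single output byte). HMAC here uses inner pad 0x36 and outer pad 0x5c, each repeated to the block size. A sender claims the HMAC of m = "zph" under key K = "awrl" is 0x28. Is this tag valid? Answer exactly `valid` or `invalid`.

Key "awrl" = 61 77 72 6c is exactly B = 4 bytes: K' = 61 77 72 6c.
K' ⊕ ipad = 57 41 44 5a; K' ⊕ opad = 3d 2b 2e 30.
Inner hash: sum = 87+65+68+90+122+112+104 = 648; mod 256 = 136 → 88.
Outer hash (recomputed tag): sum = 61+43+46+48+136 = 334; mod 256 = 78 → 4e.
Recomputed tag = 4e; claimed = 28 → mismatch.

invalid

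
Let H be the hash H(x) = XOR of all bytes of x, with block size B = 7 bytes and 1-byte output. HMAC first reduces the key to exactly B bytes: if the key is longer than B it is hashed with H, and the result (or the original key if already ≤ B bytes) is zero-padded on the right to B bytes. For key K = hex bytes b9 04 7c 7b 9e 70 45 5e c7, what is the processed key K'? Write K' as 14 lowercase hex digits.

|K| = 9 > B = 7, so first hash the key.
H(K): XOR b9⊕04⊕7c⊕7b⊕9e⊕70⊕45⊕5e⊕c7 = 88.
Zero-pad H(K) = 88 to 7 bytes: K' = 88 00 00 00 00 00 00.

88000000000000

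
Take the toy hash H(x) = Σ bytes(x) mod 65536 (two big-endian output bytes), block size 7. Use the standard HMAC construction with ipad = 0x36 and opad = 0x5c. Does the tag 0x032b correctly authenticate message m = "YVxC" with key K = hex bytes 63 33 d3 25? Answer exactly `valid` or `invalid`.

valid

Key hex bytes 63 33 d3 25 is 4 bytes ≤ B = 7; zero-pad to 7 bytes: K' = 63 33 d3 25 00 00 00.
K' ⊕ ipad = 55 05 e5 13 36 36 36; K' ⊕ opad = 3f 6f 8f 79 5c 5c 5c.
Inner hash: sum = 85+5+229+19+54+54+54+89+86+120+67 = 862 → 03 5e.
Outer hash (recomputed tag): sum = 63+111+143+121+92+92+92+3+94 = 811 → 03 2b.
Recomputed tag = 032b; claimed = 032b → match.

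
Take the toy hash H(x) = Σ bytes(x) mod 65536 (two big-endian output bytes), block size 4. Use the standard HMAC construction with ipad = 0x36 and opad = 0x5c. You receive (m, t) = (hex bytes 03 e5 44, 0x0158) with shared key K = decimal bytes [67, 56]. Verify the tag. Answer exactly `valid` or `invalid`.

Key decimal bytes [67, 56] = 43 38 is 2 bytes ≤ B = 4; zero-pad to 4 bytes: K' = 43 38 00 00.
K' ⊕ ipad = 75 0e 36 36; K' ⊕ opad = 1f 64 5c 5c.
Inner hash: sum = 117+14+54+54+3+229+68 = 539 → 02 1b.
Outer hash (recomputed tag): sum = 31+100+92+92+2+27 = 344 → 01 58.
Recomputed tag = 0158; claimed = 0158 → match.

valid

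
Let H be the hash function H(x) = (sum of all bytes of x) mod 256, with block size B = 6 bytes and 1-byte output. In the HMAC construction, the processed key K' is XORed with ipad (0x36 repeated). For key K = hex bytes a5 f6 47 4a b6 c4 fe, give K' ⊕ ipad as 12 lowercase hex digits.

Key hex bytes a5 f6 47 4a b6 c4 fe is 7 bytes > B = 6, so hash it first: H(key) = a4, then zero-pad to 6 bytes: K' = a4 00 00 00 00 00.
XOR each byte with 0x36: a4⊕36=92, 00⊕36=36, 00⊕36=36, 00⊕36=36, 00⊕36=36, 00⊕36=36.

923636363636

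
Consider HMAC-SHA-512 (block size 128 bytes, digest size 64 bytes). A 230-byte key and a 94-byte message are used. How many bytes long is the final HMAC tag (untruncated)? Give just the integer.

The tag is one SHA-512 digest: 64 bytes.

64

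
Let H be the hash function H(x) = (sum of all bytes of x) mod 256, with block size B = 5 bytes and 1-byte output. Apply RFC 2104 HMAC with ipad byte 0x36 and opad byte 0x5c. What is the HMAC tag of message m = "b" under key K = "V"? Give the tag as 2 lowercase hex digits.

Key "V" = 56 is 1 byte ≤ B = 5; zero-pad to 5 bytes: K' = 56 00 00 00 00.
K' ⊕ ipad = 60 36 36 36 36.  K' ⊕ opad = 0a 5c 5c 5c 5c.
Inner input = (K'⊕ipad) ∥ m = 60 36 36 36 36 ∥ 62.
Inner hash: sum = 96+54+54+54+54+98 = 410; mod 256 = 154 → 9a.
Outer input = (K'⊕opad) ∥ inner = 0a 5c 5c 5c 5c ∥ 9a.
Outer hash (tag): sum = 10+92+92+92+92+154 = 532; mod 256 = 20 → 14.

14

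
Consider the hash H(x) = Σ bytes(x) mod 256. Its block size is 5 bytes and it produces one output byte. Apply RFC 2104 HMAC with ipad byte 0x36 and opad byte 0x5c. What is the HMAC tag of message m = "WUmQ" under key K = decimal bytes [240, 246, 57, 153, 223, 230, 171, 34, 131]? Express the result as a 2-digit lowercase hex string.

Key decimal bytes [240, 246, 57, 153, 223, 230, 171, 34, 131] = f0 f6 39 99 df e6 ab 22 83 is 9 bytes > B = 5, so hash it first: H(key) = cd, then zero-pad to 5 bytes: K' = cd 00 00 00 00.
K' ⊕ ipad = fb 36 36 36 36.  K' ⊕ opad = 91 5c 5c 5c 5c.
Inner input = (K'⊕ipad) ∥ m = fb 36 36 36 36 ∥ 57 55 6d 51.
Inner hash: sum = 251+54+54+54+54+87+85+109+81 = 829; mod 256 = 61 → 3d.
Outer input = (K'⊕opad) ∥ inner = 91 5c 5c 5c 5c ∥ 3d.
Outer hash (tag): sum = 145+92+92+92+92+61 = 574; mod 256 = 62 → 3e.

3e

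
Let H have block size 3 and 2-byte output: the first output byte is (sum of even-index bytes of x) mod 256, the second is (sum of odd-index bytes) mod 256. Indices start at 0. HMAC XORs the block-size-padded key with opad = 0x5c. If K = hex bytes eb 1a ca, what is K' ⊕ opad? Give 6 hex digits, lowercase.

Key hex bytes eb 1a ca is exactly B = 3 bytes: K' = eb 1a ca.
XOR each byte with 0x5c: eb⊕5c=b7, 1a⊕5c=46, ca⊕5c=96.

b74696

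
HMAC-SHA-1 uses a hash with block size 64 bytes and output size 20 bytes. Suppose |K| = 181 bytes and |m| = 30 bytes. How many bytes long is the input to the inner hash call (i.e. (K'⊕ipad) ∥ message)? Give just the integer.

94

Key is 181 > 64 bytes, so it is hashed to 20 bytes then zero-padded to 64: |K'| = 64.
Inner input = (K'⊕ipad) ∥ m → 64 + 30 = 94 bytes.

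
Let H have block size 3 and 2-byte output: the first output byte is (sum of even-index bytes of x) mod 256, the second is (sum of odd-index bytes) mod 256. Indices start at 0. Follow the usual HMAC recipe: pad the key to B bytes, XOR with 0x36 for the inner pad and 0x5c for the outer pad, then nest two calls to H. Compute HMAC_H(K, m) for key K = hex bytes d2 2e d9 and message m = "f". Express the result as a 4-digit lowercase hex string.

Key hex bytes d2 2e d9 is exactly B = 3 bytes: K' = d2 2e d9.
K' ⊕ ipad = e4 18 ef.  K' ⊕ opad = 8e 72 85.
Inner input = (K'⊕ipad) ∥ m = e4 18 ef ∥ 66.
Inner hash: even-index sum = 467 mod 256 = 211; odd-index sum = 126 mod 256 = 126 → d3 7e.
Outer input = (K'⊕opad) ∥ inner = 8e 72 85 ∥ d3 7e.
Outer hash (tag): even-index sum = 401 mod 256 = 145; odd-index sum = 325 mod 256 = 69 → 91 45.

9145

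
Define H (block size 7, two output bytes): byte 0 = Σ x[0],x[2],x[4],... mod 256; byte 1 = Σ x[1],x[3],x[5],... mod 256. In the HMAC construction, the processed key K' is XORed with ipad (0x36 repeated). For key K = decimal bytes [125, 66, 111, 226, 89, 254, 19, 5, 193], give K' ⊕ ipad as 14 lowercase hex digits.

Key decimal bytes [125, 66, 111, 226, 89, 254, 19, 5, 193] = 7d 42 6f e2 59 fe 13 05 c1 is 9 bytes > B = 7, so hash it first: H(key) = 19 27, then zero-pad to 7 bytes: K' = 19 27 00 00 00 00 00.
XOR each byte with 0x36: 19⊕36=2f, 27⊕36=11, 00⊕36=36, 00⊕36=36, 00⊕36=36, 00⊕36=36, 00⊕36=36.

2f113636363636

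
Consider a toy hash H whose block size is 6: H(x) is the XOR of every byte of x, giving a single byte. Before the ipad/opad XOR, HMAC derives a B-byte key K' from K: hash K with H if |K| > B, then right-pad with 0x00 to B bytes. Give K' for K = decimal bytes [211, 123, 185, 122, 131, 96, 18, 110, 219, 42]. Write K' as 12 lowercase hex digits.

050000000000

|K| = 10 > B = 6, so first hash the key.
H(K): XOR d3⊕7b⊕b9⊕7a⊕83⊕60⊕12⊕6e⊕db⊕2a = 05.
Zero-pad H(K) = 05 to 6 bytes: K' = 05 00 00 00 00 00.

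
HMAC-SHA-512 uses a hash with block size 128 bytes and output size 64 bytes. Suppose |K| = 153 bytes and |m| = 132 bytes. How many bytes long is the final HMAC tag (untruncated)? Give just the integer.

64

The tag is one SHA-512 digest: 64 bytes.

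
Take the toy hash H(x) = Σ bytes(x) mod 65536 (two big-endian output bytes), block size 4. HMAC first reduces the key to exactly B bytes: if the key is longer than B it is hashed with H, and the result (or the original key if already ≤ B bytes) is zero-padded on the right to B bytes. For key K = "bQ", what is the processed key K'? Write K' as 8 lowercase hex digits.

Key "bQ" = 62 51 is 2 bytes ≤ B = 4; zero-pad to 4 bytes: K' = 62 51 00 00.

62510000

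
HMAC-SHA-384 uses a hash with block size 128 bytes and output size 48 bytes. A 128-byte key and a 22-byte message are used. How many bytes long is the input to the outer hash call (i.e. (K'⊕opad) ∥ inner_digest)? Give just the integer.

176

Key is 128 ≤ 128 bytes, zero-padded: |K'| = 128.
Outer input = (K'⊕opad) ∥ H(inner) → 128 + 48 = 176 bytes.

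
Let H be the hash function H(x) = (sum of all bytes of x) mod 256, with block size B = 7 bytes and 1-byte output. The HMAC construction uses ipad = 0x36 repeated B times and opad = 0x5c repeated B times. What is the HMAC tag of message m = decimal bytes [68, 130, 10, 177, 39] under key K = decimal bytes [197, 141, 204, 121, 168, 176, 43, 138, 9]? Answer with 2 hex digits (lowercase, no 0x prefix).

Key decimal bytes [197, 141, 204, 121, 168, 176, 43, 138, 9] = c5 8d cc 79 a8 b0 2b 8a 09 is 9 bytes > B = 7, so hash it first: H(key) = ad, then zero-pad to 7 bytes: K' = ad 00 00 00 00 00 00.
K' ⊕ ipad = 9b 36 36 36 36 36 36.  K' ⊕ opad = f1 5c 5c 5c 5c 5c 5c.
Inner input = (K'⊕ipad) ∥ m = 9b 36 36 36 36 36 36 ∥ 44 82 0a b1 27.
Inner hash: sum = 155+54+54+54+54+54+54+68+130+10+177+39 = 903; mod 256 = 135 → 87.
Outer input = (K'⊕opad) ∥ inner = f1 5c 5c 5c 5c 5c 5c ∥ 87.
Outer hash (tag): sum = 241+92+92+92+92+92+92+135 = 928; mod 256 = 160 → a0.

a0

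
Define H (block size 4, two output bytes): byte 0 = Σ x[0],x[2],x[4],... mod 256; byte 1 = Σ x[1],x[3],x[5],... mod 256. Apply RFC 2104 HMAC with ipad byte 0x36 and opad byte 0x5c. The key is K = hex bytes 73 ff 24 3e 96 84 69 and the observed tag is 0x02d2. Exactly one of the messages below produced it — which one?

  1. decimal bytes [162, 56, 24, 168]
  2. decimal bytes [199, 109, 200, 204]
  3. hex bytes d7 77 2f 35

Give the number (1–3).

Key hex bytes 73 ff 24 3e 96 84 69 is 7 bytes > B = 4, so hash it first: H(key) = 96 c1, then zero-pad to 4 bytes: K' = 96 c1 00 00.
K' ⊕ ipad = a0 f7 36 36; K' ⊕ opad = ca 9d 5c 5c.
m1: inner = H(a0 f7 36 36 a2 38 18 a8) = 90 0d; tag = H(ca 9d 5c 5c 90 0d) = b606
m2: inner = H(a0 f7 36 36 c7 6d c8 cc) = 65 66; tag = H(ca 9d 5c 5c 65 66) = 8b5f
m3: inner = H(a0 f7 36 36 d7 77 2f 35) = dc d9; tag = H(ca 9d 5c 5c dc d9) = 02d2 ← matches

3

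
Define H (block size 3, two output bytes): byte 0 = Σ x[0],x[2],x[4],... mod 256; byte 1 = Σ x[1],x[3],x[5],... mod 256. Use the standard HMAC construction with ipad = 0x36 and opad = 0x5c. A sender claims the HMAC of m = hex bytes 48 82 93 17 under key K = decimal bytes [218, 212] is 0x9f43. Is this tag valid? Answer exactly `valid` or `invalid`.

valid

Key decimal bytes [218, 212] = da d4 is 2 bytes ≤ B = 3; zero-pad to 3 bytes: K' = da d4 00.
K' ⊕ ipad = ec e2 36; K' ⊕ opad = 86 88 5c.
Inner hash: even-index sum = 443 mod 256 = 187; odd-index sum = 445 mod 256 = 189 → bb bd.
Outer hash (recomputed tag): even-index sum = 415 mod 256 = 159; odd-index sum = 323 mod 256 = 67 → 9f 43.
Recomputed tag = 9f43; claimed = 9f43 → match.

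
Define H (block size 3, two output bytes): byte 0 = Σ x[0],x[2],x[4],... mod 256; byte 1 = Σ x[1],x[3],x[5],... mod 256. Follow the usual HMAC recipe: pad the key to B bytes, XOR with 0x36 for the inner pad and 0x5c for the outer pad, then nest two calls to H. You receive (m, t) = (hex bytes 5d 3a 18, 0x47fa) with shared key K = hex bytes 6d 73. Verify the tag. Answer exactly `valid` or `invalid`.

Key hex bytes 6d 73 is 2 bytes ≤ B = 3; zero-pad to 3 bytes: K' = 6d 73 00.
K' ⊕ ipad = 5b 45 36; K' ⊕ opad = 31 2f 5c.
Inner hash: even-index sum = 203 mod 256 = 203; odd-index sum = 186 mod 256 = 186 → cb ba.
Outer hash (recomputed tag): even-index sum = 327 mod 256 = 71; odd-index sum = 250 mod 256 = 250 → 47 fa.
Recomputed tag = 47fa; claimed = 47fa → match.

valid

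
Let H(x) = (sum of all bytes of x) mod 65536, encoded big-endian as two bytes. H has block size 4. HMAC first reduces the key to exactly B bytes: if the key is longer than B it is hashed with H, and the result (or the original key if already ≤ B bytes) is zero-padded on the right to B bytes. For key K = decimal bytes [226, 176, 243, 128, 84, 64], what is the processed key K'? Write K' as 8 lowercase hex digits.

03990000

|K| = 6 > B = 4, so first hash the key.
H(K): sum = 226+176+243+128+84+64 = 921 → 03 99.
Zero-pad H(K) = 03 99 to 4 bytes: K' = 03 99 00 00.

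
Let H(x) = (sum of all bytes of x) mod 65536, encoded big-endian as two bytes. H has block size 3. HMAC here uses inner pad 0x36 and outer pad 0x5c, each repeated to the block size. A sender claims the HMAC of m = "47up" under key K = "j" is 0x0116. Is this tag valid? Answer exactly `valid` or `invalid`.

invalid

Key "j" = 6a is 1 byte ≤ B = 3; zero-pad to 3 bytes: K' = 6a 00 00.
K' ⊕ ipad = 5c 36 36; K' ⊕ opad = 36 5c 5c.
Inner hash: sum = 92+54+54+52+55+117+112 = 536 → 02 18.
Outer hash (recomputed tag): sum = 54+92+92+2+24 = 264 → 01 08.
Recomputed tag = 0108; claimed = 0116 → mismatch.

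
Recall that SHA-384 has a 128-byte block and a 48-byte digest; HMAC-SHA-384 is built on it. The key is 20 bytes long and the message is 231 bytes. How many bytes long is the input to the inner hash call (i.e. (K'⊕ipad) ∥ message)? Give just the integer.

359

Key is 20 ≤ 128 bytes, zero-padded: |K'| = 128.
Inner input = (K'⊕ipad) ∥ m → 128 + 231 = 359 bytes.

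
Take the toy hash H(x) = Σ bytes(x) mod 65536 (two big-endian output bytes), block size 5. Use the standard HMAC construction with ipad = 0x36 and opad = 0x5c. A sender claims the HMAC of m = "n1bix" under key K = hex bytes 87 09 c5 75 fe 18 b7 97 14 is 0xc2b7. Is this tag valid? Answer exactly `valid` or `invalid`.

invalid

Key hex bytes 87 09 c5 75 fe 18 b7 97 14 is 9 bytes > B = 5, so hash it first: H(key) = 04 42, then zero-pad to 5 bytes: K' = 04 42 00 00 00.
K' ⊕ ipad = 32 74 36 36 36; K' ⊕ opad = 58 1e 5c 5c 5c.
Inner hash: sum = 50+116+54+54+54+110+49+98+105+120 = 810 → 03 2a.
Outer hash (recomputed tag): sum = 88+30+92+92+92+3+42 = 439 → 01 b7.
Recomputed tag = 01b7; claimed = c2b7 → mismatch.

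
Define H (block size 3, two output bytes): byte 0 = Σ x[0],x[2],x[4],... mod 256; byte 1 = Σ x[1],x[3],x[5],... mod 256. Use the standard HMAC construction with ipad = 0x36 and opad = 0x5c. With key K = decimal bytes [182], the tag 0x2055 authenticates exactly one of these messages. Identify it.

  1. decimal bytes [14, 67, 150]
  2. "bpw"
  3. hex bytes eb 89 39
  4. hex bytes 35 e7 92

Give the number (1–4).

1

Key decimal bytes [182] = b6 is 1 byte ≤ B = 3; zero-pad to 3 bytes: K' = b6 00 00.
K' ⊕ ipad = 80 36 36; K' ⊕ opad = ea 5c 5c.
m1: inner = H(80 36 36 0e 43 96) = f9 da; tag = H(ea 5c 5c f9 da) = 2055 ← matches
m2: inner = H(80 36 36 62 70 77) = 26 0f; tag = H(ea 5c 5c 26 0f) = 5582
m3: inner = H(80 36 36 eb 89 39) = 3f 5a; tag = H(ea 5c 5c 3f 5a) = a09b
m4: inner = H(80 36 36 35 e7 92) = 9d fd; tag = H(ea 5c 5c 9d fd) = 43f9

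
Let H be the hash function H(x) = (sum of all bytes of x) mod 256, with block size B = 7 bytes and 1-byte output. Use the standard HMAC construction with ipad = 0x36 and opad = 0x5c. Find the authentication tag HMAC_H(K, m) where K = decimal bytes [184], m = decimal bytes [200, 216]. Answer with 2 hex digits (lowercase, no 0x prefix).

Key decimal bytes [184] = b8 is 1 byte ≤ B = 7; zero-pad to 7 bytes: K' = b8 00 00 00 00 00 00.
K' ⊕ ipad = 8e 36 36 36 36 36 36.  K' ⊕ opad = e4 5c 5c 5c 5c 5c 5c.
Inner input = (K'⊕ipad) ∥ m = 8e 36 36 36 36 36 36 ∥ c8 d8.
Inner hash: sum = 142+54+54+54+54+54+54+200+216 = 882; mod 256 = 114 → 72.
Outer input = (K'⊕opad) ∥ inner = e4 5c 5c 5c 5c 5c 5c ∥ 72.
Outer hash (tag): sum = 228+92+92+92+92+92+92+114 = 894; mod 256 = 126 → 7e.

7e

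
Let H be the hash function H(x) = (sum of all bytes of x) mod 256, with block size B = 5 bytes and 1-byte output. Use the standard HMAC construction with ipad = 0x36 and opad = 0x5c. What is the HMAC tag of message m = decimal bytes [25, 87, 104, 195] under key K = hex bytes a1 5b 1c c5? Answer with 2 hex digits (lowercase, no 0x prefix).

2b

Key hex bytes a1 5b 1c c5 is 4 bytes ≤ B = 5; zero-pad to 5 bytes: K' = a1 5b 1c c5 00.
K' ⊕ ipad = 97 6d 2a f3 36.  K' ⊕ opad = fd 07 40 99 5c.
Inner input = (K'⊕ipad) ∥ m = 97 6d 2a f3 36 ∥ 19 57 68 c3.
Inner hash: sum = 151+109+42+243+54+25+87+104+195 = 1010; mod 256 = 242 → f2.
Outer input = (K'⊕opad) ∥ inner = fd 07 40 99 5c ∥ f2.
Outer hash (tag): sum = 253+7+64+153+92+242 = 811; mod 256 = 43 → 2b.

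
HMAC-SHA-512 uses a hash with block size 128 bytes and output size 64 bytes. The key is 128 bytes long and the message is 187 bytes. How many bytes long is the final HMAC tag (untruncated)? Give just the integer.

64

The tag is one SHA-512 digest: 64 bytes.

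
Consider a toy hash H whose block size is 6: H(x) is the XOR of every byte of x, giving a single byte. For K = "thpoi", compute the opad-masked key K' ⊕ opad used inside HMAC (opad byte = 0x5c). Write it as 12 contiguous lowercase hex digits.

Key "thpoi" = 74 68 70 6f 69 is 5 bytes ≤ B = 6; zero-pad to 6 bytes: K' = 74 68 70 6f 69 00.
XOR each byte with 0x5c: 74⊕5c=28, 68⊕5c=34, 70⊕5c=2c, 6f⊕5c=33, 69⊕5c=35, 00⊕5c=5c.

28342c33355c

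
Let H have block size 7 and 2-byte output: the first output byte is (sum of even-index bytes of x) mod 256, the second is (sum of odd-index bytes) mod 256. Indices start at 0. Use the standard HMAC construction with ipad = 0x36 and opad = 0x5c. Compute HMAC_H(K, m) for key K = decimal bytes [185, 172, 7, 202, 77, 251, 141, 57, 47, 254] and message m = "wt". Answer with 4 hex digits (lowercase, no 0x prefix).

2ac1

Key decimal bytes [185, 172, 7, 202, 77, 251, 141, 57, 47, 254] = b9 ac 07 ca 4d fb 8d 39 2f fe is 10 bytes > B = 7, so hash it first: H(key) = c9 a8, then zero-pad to 7 bytes: K' = c9 a8 00 00 00 00 00.
K' ⊕ ipad = ff 9e 36 36 36 36 36.  K' ⊕ opad = 95 f4 5c 5c 5c 5c 5c.
Inner input = (K'⊕ipad) ∥ m = ff 9e 36 36 36 36 36 ∥ 77 74.
Inner hash: even-index sum = 533 mod 256 = 21; odd-index sum = 385 mod 256 = 129 → 15 81.
Outer input = (K'⊕opad) ∥ inner = 95 f4 5c 5c 5c 5c 5c ∥ 15 81.
Outer hash (tag): even-index sum = 554 mod 256 = 42; odd-index sum = 449 mod 256 = 193 → 2a c1.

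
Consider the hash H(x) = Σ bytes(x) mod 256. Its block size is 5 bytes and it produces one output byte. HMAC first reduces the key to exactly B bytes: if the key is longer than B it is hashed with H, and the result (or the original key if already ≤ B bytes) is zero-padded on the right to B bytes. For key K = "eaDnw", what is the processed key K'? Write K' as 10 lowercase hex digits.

Key "eaDnw" = 65 61 44 6e 77 is exactly B = 5 bytes: K' = 65 61 44 6e 77.

6561446e77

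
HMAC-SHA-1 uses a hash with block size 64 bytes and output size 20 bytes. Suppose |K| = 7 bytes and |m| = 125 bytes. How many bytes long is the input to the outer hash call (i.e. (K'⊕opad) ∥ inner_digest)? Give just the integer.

84

Key is 7 ≤ 64 bytes, zero-padded: |K'| = 64.
Outer input = (K'⊕opad) ∥ H(inner) → 64 + 20 = 84 bytes.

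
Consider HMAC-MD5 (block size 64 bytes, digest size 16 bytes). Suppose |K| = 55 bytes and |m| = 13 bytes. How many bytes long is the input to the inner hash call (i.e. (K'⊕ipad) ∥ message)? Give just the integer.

Key is 55 ≤ 64 bytes, zero-padded: |K'| = 64.
Inner input = (K'⊕ipad) ∥ m → 64 + 13 = 77 bytes.

77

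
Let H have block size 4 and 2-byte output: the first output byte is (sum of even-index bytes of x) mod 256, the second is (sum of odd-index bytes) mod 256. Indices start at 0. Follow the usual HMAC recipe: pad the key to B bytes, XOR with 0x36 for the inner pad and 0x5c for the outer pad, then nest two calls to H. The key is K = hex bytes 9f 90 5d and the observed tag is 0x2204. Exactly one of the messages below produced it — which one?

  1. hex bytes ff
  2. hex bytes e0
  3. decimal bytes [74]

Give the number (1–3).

3

Key hex bytes 9f 90 5d is 3 bytes ≤ B = 4; zero-pad to 4 bytes: K' = 9f 90 5d 00.
K' ⊕ ipad = a9 a6 6b 36; K' ⊕ opad = c3 cc 01 5c.
m1: inner = H(a9 a6 6b 36 ff) = 13 dc; tag = H(c3 cc 01 5c 13 dc) = d704
m2: inner = H(a9 a6 6b 36 e0) = f4 dc; tag = H(c3 cc 01 5c f4 dc) = b804
m3: inner = H(a9 a6 6b 36 4a) = 5e dc; tag = H(c3 cc 01 5c 5e dc) = 2204 ← matches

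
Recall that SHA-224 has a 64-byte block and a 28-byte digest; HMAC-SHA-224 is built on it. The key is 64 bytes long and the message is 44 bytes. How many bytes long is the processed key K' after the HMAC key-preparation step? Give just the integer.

64

Key is 64 ≤ 64 bytes, zero-padded: |K'| = 64.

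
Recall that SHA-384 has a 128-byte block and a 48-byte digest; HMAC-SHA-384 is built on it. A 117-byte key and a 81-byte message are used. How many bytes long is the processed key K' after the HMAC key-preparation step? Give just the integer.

Key is 117 ≤ 128 bytes, zero-padded: |K'| = 128.

128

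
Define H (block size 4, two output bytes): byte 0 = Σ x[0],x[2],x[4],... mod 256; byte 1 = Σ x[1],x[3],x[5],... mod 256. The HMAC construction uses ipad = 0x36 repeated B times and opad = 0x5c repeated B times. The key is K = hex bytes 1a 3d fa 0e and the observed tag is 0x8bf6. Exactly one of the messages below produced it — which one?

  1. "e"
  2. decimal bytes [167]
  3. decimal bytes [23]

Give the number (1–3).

2

Key hex bytes 1a 3d fa 0e is exactly B = 4 bytes: K' = 1a 3d fa 0e.
K' ⊕ ipad = 2c 0b cc 38; K' ⊕ opad = 46 61 a6 52.
m1: inner = H(2c 0b cc 38 65) = 5d 43; tag = H(46 61 a6 52 5d 43) = 49f6
m2: inner = H(2c 0b cc 38 a7) = 9f 43; tag = H(46 61 a6 52 9f 43) = 8bf6 ← matches
m3: inner = H(2c 0b cc 38 17) = 0f 43; tag = H(46 61 a6 52 0f 43) = fbf6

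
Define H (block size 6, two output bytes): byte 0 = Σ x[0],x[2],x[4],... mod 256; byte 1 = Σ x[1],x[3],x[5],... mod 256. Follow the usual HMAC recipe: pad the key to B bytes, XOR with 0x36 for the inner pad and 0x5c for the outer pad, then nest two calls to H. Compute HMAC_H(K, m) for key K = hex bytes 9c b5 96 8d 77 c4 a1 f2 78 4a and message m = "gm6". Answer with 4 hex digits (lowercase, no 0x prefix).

Key hex bytes 9c b5 96 8d 77 c4 a1 f2 78 4a is 10 bytes > B = 6, so hash it first: H(key) = c2 42, then zero-pad to 6 bytes: K' = c2 42 00 00 00 00.
K' ⊕ ipad = f4 74 36 36 36 36.  K' ⊕ opad = 9e 1e 5c 5c 5c 5c.
Inner input = (K'⊕ipad) ∥ m = f4 74 36 36 36 36 ∥ 67 6d 36.
Inner hash: even-index sum = 509 mod 256 = 253; odd-index sum = 333 mod 256 = 77 → fd 4d.
Outer input = (K'⊕opad) ∥ inner = 9e 1e 5c 5c 5c 5c ∥ fd 4d.
Outer hash (tag): even-index sum = 595 mod 256 = 83; odd-index sum = 291 mod 256 = 35 → 53 23.

5323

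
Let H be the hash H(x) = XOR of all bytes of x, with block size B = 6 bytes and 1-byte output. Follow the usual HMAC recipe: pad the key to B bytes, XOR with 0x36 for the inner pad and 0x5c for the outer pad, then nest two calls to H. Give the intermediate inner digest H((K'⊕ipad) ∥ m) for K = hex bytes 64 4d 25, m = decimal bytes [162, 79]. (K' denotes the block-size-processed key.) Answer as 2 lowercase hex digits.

Key hex bytes 64 4d 25 is 3 bytes ≤ B = 6; zero-pad to 6 bytes: K' = 64 4d 25 00 00 00.
K' ⊕ ipad = 52 7b 13 36 36 36.
Inner input = 52 7b 13 36 36 36 ∥ a2 4f.
Inner hash: XOR 52⊕7b⊕13⊕36⊕36⊕36⊕a2⊕4f = e1.

e1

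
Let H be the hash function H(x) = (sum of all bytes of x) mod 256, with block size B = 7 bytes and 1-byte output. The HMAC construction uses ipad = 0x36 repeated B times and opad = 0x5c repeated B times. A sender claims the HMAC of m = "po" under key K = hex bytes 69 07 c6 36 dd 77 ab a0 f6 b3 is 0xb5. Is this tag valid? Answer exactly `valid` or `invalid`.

valid

Key hex bytes 69 07 c6 36 dd 77 ab a0 f6 b3 is 10 bytes > B = 7, so hash it first: H(key) = b4, then zero-pad to 7 bytes: K' = b4 00 00 00 00 00 00.
K' ⊕ ipad = 82 36 36 36 36 36 36; K' ⊕ opad = e8 5c 5c 5c 5c 5c 5c.
Inner hash: sum = 130+54+54+54+54+54+54+112+111 = 677; mod 256 = 165 → a5.
Outer hash (recomputed tag): sum = 232+92+92+92+92+92+92+165 = 949; mod 256 = 181 → b5.
Recomputed tag = b5; claimed = b5 → match.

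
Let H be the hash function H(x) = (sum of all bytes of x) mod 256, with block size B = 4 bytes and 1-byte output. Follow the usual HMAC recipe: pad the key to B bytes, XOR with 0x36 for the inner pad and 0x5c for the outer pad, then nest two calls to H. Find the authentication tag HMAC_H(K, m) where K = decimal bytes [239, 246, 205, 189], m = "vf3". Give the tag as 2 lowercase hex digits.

fd

Key decimal bytes [239, 246, 205, 189] = ef f6 cd bd is exactly B = 4 bytes: K' = ef f6 cd bd.
K' ⊕ ipad = d9 c0 fb 8b.  K' ⊕ opad = b3 aa 91 e1.
Inner input = (K'⊕ipad) ∥ m = d9 c0 fb 8b ∥ 76 66 33.
Inner hash: sum = 217+192+251+139+118+102+51 = 1070; mod 256 = 46 → 2e.
Outer input = (K'⊕opad) ∥ inner = b3 aa 91 e1 ∥ 2e.
Outer hash (tag): sum = 179+170+145+225+46 = 765; mod 256 = 253 → fd.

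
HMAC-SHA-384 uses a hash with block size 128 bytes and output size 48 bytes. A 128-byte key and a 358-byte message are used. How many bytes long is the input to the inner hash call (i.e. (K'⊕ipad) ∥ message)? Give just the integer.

Key is 128 ≤ 128 bytes, zero-padded: |K'| = 128.
Inner input = (K'⊕ipad) ∥ m → 128 + 358 = 486 bytes.

486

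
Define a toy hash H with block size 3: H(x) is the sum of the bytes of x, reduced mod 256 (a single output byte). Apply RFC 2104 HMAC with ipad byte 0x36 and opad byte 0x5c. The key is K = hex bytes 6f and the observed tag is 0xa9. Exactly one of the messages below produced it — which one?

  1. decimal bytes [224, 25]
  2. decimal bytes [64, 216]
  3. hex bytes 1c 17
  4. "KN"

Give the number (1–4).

Key hex bytes 6f is 1 byte ≤ B = 3; zero-pad to 3 bytes: K' = 6f 00 00.
K' ⊕ ipad = 59 36 36; K' ⊕ opad = 33 5c 5c.
m1: inner = H(59 36 36 e0 19) = be; tag = H(33 5c 5c be) = a9 ← matches
m2: inner = H(59 36 36 40 d8) = dd; tag = H(33 5c 5c dd) = c8
m3: inner = H(59 36 36 1c 17) = f8; tag = H(33 5c 5c f8) = e3
m4: inner = H(59 36 36 4b 4e) = 5e; tag = H(33 5c 5c 5e) = 49

1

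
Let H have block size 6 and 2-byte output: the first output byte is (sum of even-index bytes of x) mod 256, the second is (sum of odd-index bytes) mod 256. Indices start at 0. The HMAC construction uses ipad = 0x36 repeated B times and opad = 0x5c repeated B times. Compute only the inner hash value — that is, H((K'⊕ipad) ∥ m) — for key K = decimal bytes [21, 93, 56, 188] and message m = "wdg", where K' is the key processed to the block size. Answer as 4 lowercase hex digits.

458f

Key decimal bytes [21, 93, 56, 188] = 15 5d 38 bc is 4 bytes ≤ B = 6; zero-pad to 6 bytes: K' = 15 5d 38 bc 00 00.
K' ⊕ ipad = 23 6b 0e 8a 36 36.
Inner input = 23 6b 0e 8a 36 36 ∥ 77 64 67.
Inner hash: even-index sum = 325 mod 256 = 69; odd-index sum = 399 mod 256 = 143 → 45 8f.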